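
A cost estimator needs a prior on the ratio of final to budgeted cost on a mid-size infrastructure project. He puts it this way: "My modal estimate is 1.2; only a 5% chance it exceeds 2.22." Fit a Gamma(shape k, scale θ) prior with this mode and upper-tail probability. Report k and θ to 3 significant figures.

k ≈ 8.36, θ ≈ 0.163

Gamma(k,θ) with k>1 has mode (k−1)θ, so θ = 1.2/(k−1).
Need P(X < 2.22) = 0.95 with θ tied to k this way. Start at k = 2, θ = 1.2: P(X<2.22) ≈ 0.552.
Too low — raise k to concentrate. Iterating converges to k ≈ 8.36.
Then θ = 1.2/(8.36−1) ≈ 0.163.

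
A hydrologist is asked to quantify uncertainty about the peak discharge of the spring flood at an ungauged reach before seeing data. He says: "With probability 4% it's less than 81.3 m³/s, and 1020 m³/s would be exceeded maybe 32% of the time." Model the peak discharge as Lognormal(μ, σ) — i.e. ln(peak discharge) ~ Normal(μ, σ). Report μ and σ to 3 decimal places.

μ ≈ 6.394, σ ≈ 1.140

If T ~ Lognormal(μ,σ) then ln T ~ Normal(μ,σ), so the p-quantile of ln T is μ + z_p·σ.
ln(81.3) = 4.398 and ln(1020) = 6.928; z_{0.04} = -1.751, z_{0.68} = 0.4677.
σ = (6.928 − 4.398)/(0.4677 − (-1.751)) = 1.140.
μ = 4.398 − (-1.751)·1.140 = 6.394.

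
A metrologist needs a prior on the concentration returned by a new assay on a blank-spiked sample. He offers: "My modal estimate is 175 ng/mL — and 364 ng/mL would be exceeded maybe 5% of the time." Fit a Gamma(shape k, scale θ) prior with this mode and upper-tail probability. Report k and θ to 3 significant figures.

Gamma(k,θ) with k>1 has mode (k−1)θ, so θ = 175/(k−1).
Need P(X < 364) = 0.95 with θ tied to k this way. Start at k = 2, θ = 175: P(X<364) ≈ 0.615.
Too low — raise k to concentrate. Iterating converges to k ≈ 6.15.
Then θ = 175/(6.15−1) ≈ 34.

k ≈ 6.15, θ ≈ 34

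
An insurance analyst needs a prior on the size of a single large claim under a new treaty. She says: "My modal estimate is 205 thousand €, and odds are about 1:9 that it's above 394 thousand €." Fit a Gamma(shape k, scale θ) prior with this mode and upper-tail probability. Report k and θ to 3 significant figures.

Gamma(k,θ) with k>1 has mode (k−1)θ, so θ = 205/(k−1).
Need P(X < 394) = 0.9 with θ tied to k this way. Start at k = 2, θ = 205: P(X<394) ≈ 0.572.
Too low — raise k to concentrate. Iterating converges to k ≈ 5.48.
Then θ = 205/(5.48−1) ≈ 45.7.

k ≈ 5.48, θ ≈ 45.7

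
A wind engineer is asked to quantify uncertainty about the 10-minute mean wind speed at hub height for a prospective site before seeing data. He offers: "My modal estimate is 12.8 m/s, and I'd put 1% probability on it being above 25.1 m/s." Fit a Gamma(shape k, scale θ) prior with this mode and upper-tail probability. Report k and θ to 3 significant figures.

k ≈ 11.9, θ ≈ 1.18

Gamma(k,θ) with k>1 has mode (k−1)θ, so θ = 12.8/(k−1).
Need P(X < 25.1) = 0.99 with θ tied to k this way. Start at k = 2, θ = 12.8: P(X<25.1) ≈ 0.583.
Too low — raise k to concentrate. Iterating converges to k ≈ 11.9.
Then θ = 12.8/(11.9−1) ≈ 1.18.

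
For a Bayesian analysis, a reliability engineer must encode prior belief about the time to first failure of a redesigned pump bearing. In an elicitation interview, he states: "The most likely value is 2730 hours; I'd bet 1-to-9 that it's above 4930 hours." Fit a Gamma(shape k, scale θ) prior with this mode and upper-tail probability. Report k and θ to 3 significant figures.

k ≈ 6.45, θ ≈ 501

Gamma(k,θ) with k>1 has mode (k−1)θ, so θ = 2730/(k−1).
Need P(X < 4930) = 0.9 with θ tied to k this way. Start at k = 2, θ = 2730: P(X<4930) ≈ 0.539.
Too low — raise k to concentrate. Iterating converges to k ≈ 6.45.
Then θ = 2730/(6.45−1) ≈ 501.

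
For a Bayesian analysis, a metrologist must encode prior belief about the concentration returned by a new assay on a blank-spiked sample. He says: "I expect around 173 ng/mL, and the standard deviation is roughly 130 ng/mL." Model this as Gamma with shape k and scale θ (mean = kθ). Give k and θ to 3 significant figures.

k ≈ 1.77, θ ≈ 97.7

For Gamma(k, scale θ): mean = kθ, variance = kθ², so CV = 1/√k.
CV = SD/mean = 130/173 = 0.7514, hence k = 1/CV² = 1.77.
Then θ = mean/k = 173/1.77 = 97.7.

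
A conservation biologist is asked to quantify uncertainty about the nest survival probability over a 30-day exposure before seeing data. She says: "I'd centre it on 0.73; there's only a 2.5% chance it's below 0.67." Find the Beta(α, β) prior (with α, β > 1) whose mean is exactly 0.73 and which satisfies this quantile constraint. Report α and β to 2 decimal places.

α ≈ 162.86, β ≈ 60.24

With mean 0.73 fixed, write α = 0.73s, β = 0.27s where s = α+β.
Need P(θ < 0.67) = 0.025 under Beta(0.73s, 0.27s). Normal approximation: (q−m)/√(m(1−m)/s) ≈ z_{0.025} = -1.96, so s ≈ 0.73·0.27·(-1.96)²/(0.67−0.73)² = 210.3.
At s = 210.3: P(θ<0.67) ≈ 0.028. Adjusting to match 0.025 gives s ≈ 223.09.
So α = 0.73·223.09 ≈ 162.86, β = 0.27·223.09 ≈ 60.24.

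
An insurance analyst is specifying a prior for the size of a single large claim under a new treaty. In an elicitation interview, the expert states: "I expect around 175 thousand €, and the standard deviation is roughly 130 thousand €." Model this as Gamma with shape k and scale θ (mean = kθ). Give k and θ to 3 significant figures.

k ≈ 1.81, θ ≈ 96.6

For Gamma(k, scale θ): mean = kθ, variance = kθ², so CV = 1/√k.
CV = SD/mean = 130/175 = 0.7429, hence k = 1/CV² = 1.81.
Then θ = mean/k = 175/1.81 = 96.6.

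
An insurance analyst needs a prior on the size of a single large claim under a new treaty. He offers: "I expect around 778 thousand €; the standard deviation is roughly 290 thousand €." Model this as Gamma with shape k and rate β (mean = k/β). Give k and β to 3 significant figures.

For Gamma(k, rate β): mean = k/β, variance = k/β², so CV = 1/√k.
CV = SD/mean = 290/778 = 0.3728, hence k = 1/CV² = 7.2.
Then β = k/mean = 7.2/778 = 0.00925.

k ≈ 7.2, β ≈ 0.00925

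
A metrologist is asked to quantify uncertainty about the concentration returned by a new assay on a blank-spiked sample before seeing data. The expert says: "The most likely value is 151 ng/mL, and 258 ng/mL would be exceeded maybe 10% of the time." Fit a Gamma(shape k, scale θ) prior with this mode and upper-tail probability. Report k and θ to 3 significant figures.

Gamma(k,θ) with k>1 has mode (k−1)θ, so θ = 151/(k−1).
Need P(X < 258) = 0.9 with θ tied to k this way. Start at k = 2, θ = 151: P(X<258) ≈ 0.509.
Too low — raise k to concentrate. Iterating converges to k ≈ 7.6.
Then θ = 151/(7.6−1) ≈ 22.9.

k ≈ 7.6, θ ≈ 22.9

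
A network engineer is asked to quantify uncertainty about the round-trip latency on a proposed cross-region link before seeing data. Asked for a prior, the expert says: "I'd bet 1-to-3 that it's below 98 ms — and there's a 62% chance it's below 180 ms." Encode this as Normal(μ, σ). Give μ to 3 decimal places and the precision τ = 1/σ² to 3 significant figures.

μ = 154.439, τ = 0.000143

For Normal(μ,σ), the p-quantile is μ + z_p·σ. Here z_{0.25} = -0.6745, z_{0.62} = 0.3055.
So 98 = μ − 0.6745σ and 180 = μ + 0.3055σ.
Subtracting: σ = (180 − 98)/(0.3055 − (-0.6745)) = 83.676.
Then μ = 98 − (-0.6745)·83.676 = 154.439.
Precision τ = 1/σ² = 1/83.68² = 0.000143.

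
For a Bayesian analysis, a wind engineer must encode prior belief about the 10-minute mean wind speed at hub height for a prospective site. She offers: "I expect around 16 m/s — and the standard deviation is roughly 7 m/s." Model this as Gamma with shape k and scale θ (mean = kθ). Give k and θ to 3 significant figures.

For Gamma(k, scale θ): mean = kθ, variance = kθ², so CV = 1/√k.
CV = SD/mean = 7/16 = 0.4375, hence k = 1/CV² = 5.22.
Then θ = mean/k = 16/5.22 = 3.06.

k ≈ 5.22, θ ≈ 3.06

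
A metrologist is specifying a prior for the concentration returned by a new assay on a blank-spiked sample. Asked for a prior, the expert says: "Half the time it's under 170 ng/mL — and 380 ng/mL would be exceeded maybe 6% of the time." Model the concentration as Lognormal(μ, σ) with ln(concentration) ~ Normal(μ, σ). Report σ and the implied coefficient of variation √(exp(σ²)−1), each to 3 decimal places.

If T ~ Lognormal(μ,σ) then ln T ~ Normal(μ,σ), so the p-quantile of ln T is μ + z_p·σ.
ln(170) = 5.136 and ln(380) = 5.94; z_{0.5} = 0, z_{0.94} = 1.555.
σ = (5.94 − 5.136)/(1.555 − (0)) = 0.517.
μ = 5.136 − (0)·0.517 = 5.136.
CV = √(exp(σ²)−1) = √(exp(0.2677)−1) = 0.554.

σ ≈ 0.517, CV ≈ 0.554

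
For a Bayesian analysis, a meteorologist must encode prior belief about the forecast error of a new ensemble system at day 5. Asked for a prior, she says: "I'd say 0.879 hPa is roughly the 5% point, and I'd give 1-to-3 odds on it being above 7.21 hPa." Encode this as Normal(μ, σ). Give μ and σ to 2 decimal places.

μ = 5.37, σ = 2.73

The p-quantile of Normal(μ,σ) is μ + z_p·σ, with z_{0.05} = -1.645 and z_{0.75} = 0.6745.
Eliminate σ: μ = (z₂·x₁ − z₁·x₂)/(z₂ − z₁) = (0.6745·0.879 − (-1.645)·7.21)/2.319 = 5.37.
Then σ = (x₂ − x₁)/(z₂ − z₁) = (7.21 − 0.879)/2.319 = 2.73.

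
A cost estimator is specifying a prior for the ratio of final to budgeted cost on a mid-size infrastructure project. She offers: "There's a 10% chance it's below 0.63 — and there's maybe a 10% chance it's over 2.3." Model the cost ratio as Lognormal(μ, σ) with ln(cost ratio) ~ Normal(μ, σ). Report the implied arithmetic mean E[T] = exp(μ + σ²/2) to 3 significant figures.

If T ~ Lognormal(μ,σ) then ln T ~ Normal(μ,σ), so the p-quantile of ln T is μ + z_p·σ.
ln(0.63) = -0.462 and ln(2.3) = 0.8329; z_{0.1} = -1.282, z_{0.9} = 1.282.
σ = (0.8329 − -0.462)/(1.282 − (-1.282)) = 0.505.
μ = -0.462 − (-1.282)·0.505 = 0.185.
E[T] = exp(μ + σ²/2) = exp(0.185 + 0.1276) = 1.37.

E[T] ≈ 1.37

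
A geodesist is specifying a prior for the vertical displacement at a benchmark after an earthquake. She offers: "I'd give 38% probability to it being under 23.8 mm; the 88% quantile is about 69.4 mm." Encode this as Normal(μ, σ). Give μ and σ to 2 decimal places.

The p-quantile of Normal(μ,σ) is μ + z_p·σ, with z_{0.38} = -0.3055 and z_{0.88} = 1.175.
Eliminate σ: μ = (z₂·x₁ − z₁·x₂)/(z₂ − z₁) = (1.175·23.8 − (-0.3055)·69.4)/1.48 = 33.21.
Then σ = (x₂ − x₁)/(z₂ − z₁) = (69.4 − 23.8)/1.48 = 30.80.

μ = 33.21, σ = 30.80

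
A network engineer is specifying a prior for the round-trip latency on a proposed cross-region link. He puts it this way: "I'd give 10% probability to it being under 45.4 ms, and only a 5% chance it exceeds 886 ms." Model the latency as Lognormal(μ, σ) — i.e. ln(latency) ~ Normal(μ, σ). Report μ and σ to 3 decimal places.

μ ≈ 5.117, σ ≈ 1.015

If T ~ Lognormal(μ,σ) then ln T ~ Normal(μ,σ), so the p-quantile of ln T is μ + z_p·σ.
ln(45.4) = 3.816 and ln(886) = 6.787; z_{0.1} = -1.282, z_{0.95} = 1.645.
σ = (6.787 − 3.816)/(1.645 − (-1.282)) = 1.015.
μ = 3.816 − (-1.282)·1.015 = 5.117.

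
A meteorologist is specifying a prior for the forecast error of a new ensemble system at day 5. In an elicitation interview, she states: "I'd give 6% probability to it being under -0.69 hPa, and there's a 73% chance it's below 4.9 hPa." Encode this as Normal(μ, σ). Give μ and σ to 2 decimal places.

For Normal(μ,σ), the p-quantile is μ + z_p·σ. Here z_{0.06} = -1.555, z_{0.73} = 0.6128.
So -0.69 = μ − 1.555σ and 4.9 = μ + 0.6128σ.
Subtracting: σ = (4.9 − -0.69)/(0.6128 − (-1.555)) = 2.58.
Then μ = -0.69 − (-1.555)·2.58 = 3.32.

μ = 3.32, σ = 2.58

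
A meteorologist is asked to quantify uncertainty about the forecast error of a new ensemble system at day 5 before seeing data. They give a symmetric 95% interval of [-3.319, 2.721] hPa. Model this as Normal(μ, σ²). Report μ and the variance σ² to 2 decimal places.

μ = -0.30, σ² = 2.37

A symmetric 95% interval runs μ ± z·σ with z = 1.96.
Half-width = 3.02, so σ = 3.02/1.96 = 1.541 and σ² = 2.37.
μ is the interval midpoint, -0.30.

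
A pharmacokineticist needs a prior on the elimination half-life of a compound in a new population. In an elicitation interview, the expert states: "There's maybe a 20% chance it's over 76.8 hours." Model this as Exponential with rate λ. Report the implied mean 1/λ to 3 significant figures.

P(T > 76.8) = e^(−λ·76.8) = 0.2, so λ = −ln(0.2)/76.8 = 0.021.
Mean = 1/λ = 47.7 hours.

mean ≈ 47.7 hours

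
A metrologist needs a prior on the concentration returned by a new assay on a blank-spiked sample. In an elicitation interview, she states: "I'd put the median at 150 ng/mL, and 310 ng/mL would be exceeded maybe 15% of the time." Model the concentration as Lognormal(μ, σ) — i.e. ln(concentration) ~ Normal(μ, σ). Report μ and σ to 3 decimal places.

μ ≈ 5.011, σ ≈ 0.700

If T ~ Lognormal(μ,σ) then ln T ~ Normal(μ,σ), so the p-quantile of ln T is μ + z_p·σ.
ln(150) = 5.011 and ln(310) = 5.737; z_{0.5} = 0, z_{0.85} = 1.036.
σ = (5.737 − 5.011)/(1.036 − (0)) = 0.700.
μ = 5.011 − (0)·0.700 = 5.011.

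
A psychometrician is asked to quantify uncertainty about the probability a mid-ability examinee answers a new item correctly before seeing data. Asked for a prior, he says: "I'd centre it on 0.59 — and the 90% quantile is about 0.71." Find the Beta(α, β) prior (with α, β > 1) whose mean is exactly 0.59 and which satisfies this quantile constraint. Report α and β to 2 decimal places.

α ≈ 15.65, β ≈ 10.87

With mean 0.59 fixed, write α = 0.59s, β = 0.41s where s = α+β.
Need P(θ < 0.71) = 0.9 under Beta(0.59s, 0.41s). Normal approximation: (q−m)/√(m(1−m)/s) ≈ z_{0.9} = 1.28, so s ≈ 0.59·0.41·(1.28)²/(0.71−0.59)² = 27.6.
At s = 27.6: P(θ<0.71) ≈ 0.905. Adjusting to match 0.9 gives s ≈ 26.52.
So α = 0.59·26.52 ≈ 15.65, β = 0.41·26.52 ≈ 10.87.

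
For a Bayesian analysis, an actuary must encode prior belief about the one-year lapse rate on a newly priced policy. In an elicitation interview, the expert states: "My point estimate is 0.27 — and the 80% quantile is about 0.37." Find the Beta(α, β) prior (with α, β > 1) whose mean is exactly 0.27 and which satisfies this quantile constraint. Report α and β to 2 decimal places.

α ≈ 3.48, β ≈ 9.40

With mean 0.27 fixed, write α = 0.27s, β = 0.73s where s = α+β.
Need P(θ < 0.37) = 0.8 under Beta(0.27s, 0.73s). Normal approximation: (q−m)/√(m(1−m)/s) ≈ z_{0.8} = 0.842, so s ≈ 0.27·0.73·(0.842)²/(0.37−0.27)² = 14.0.
At s = 14.0: P(θ<0.37) ≈ 0.808. Adjusting to match 0.8 gives s ≈ 12.87.
So α = 0.27·12.87 ≈ 3.48, β = 0.73·12.87 ≈ 9.40.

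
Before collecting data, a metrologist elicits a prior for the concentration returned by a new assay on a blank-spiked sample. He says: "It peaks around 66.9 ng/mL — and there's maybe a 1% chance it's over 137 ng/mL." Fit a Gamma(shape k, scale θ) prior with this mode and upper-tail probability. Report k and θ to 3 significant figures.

Gamma(k,θ) with k>1 has mode (k−1)θ, so θ = 66.9/(k−1).
Need P(X < 137) = 0.99 with θ tied to k this way. Start at k = 2, θ = 66.9: P(X<137) ≈ 0.607.
Too low — raise k to concentrate. Iterating converges to k ≈ 10.5.
Then θ = 66.9/(10.5−1) ≈ 7.03.

k ≈ 10.5, θ ≈ 7.03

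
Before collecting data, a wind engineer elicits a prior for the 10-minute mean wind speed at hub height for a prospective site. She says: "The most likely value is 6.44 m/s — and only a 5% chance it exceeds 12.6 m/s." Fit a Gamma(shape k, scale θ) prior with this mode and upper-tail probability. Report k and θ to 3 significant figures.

Gamma(k,θ) with k>1 has mode (k−1)θ, so θ = 6.44/(k−1).
Need P(X < 12.6) = 0.95 with θ tied to k this way. Start at k = 2, θ = 6.44: P(X<12.6) ≈ 0.582.
Too low — raise k to concentrate. Iterating converges to k ≈ 7.16.
Then θ = 6.44/(7.16−1) ≈ 1.05.

k ≈ 7.16, θ ≈ 1.05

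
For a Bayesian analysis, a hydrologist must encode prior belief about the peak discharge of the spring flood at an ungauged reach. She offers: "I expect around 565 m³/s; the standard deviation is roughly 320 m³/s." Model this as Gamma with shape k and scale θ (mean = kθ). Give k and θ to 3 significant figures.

For Gamma(k, scale θ): mean = kθ, variance = kθ², so CV = 1/√k.
CV = SD/mean = 320/565 = 0.5664, hence k = 1/CV² = 3.12.
Then θ = mean/k = 565/3.12 = 181.

k ≈ 3.12, θ ≈ 181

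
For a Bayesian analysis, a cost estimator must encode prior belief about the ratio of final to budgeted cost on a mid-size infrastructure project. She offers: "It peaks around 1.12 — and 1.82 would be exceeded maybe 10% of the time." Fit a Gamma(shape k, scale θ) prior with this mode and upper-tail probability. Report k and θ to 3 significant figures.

k ≈ 8.99, θ ≈ 0.14

Gamma(k,θ) with k>1 has mode (k−1)θ, so θ = 1.12/(k−1).
Need P(X < 1.82) = 0.9 with θ tied to k this way. Start at k = 2, θ = 1.12: P(X<1.82) ≈ 0.483.
Too low — raise k to concentrate. Iterating converges to k ≈ 8.99.
Then θ = 1.12/(8.99−1) ≈ 0.14.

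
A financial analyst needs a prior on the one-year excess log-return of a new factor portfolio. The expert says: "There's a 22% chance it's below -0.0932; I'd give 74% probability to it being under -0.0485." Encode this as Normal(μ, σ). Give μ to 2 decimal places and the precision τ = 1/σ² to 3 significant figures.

μ = -0.07, τ = 1000

For Normal(μ,σ), the p-quantile is μ + z_p·σ. Here z_{0.22} = -0.7722, z_{0.74} = 0.6433.
So -0.0932 = μ − 0.7722σ and -0.0485 = μ + 0.6433σ.
Subtracting: σ = (-0.0485 − -0.0932)/(0.6433 − (-0.7722)) = 0.03.
Then μ = -0.0932 − (-0.7722)·0.03 = -0.07.
Precision τ = 1/σ² = 1/0.03158² = 1000.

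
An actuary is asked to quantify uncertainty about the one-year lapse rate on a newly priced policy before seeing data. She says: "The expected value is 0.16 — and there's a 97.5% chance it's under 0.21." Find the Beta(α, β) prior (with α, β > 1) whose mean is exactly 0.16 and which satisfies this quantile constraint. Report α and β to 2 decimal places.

α ≈ 36.76, β ≈ 192.97

With mean 0.16 fixed, write α = 0.16s, β = 0.84s where s = α+β.
Need P(θ < 0.21) = 0.975 under Beta(0.16s, 0.84s). Normal approximation: (q−m)/√(m(1−m)/s) ≈ z_{0.975} = 1.96, so s ≈ 0.16·0.84·(1.96)²/(0.21−0.16)² = 206.5.
At s = 206.5: P(θ<0.21) ≈ 0.969. Adjusting to match 0.975 gives s ≈ 229.73.
So α = 0.16·229.73 ≈ 36.76, β = 0.84·229.73 ≈ 192.97.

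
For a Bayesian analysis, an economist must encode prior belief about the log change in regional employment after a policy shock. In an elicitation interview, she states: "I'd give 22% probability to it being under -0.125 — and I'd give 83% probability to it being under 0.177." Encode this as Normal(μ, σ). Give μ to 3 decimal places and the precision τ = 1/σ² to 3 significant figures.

The p-quantile of Normal(μ,σ) is μ + z_p·σ, with z_{0.22} = -0.7722 and z_{0.83} = 0.9542.
Eliminate σ: μ = (z₂·x₁ − z₁·x₂)/(z₂ − z₁) = (0.9542·-0.125 − (-0.7722)·0.177)/1.726 = 0.010.
Then σ = (x₂ − x₁)/(z₂ − z₁) = (0.177 − -0.125)/1.726 = 0.175.
Precision τ = 1/σ² = 1/0.1749² = 32.7.

μ = 0.010, τ = 32.7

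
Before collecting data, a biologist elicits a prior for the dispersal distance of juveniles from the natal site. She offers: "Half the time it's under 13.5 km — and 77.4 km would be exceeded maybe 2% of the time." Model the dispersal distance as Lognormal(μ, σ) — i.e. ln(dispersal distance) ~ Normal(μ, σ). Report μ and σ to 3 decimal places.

If T ~ Lognormal(μ,σ) then ln T ~ Normal(μ,σ), so the p-quantile of ln T is μ + z_p·σ.
ln(13.5) = 2.603 and ln(77.4) = 4.349; z_{0.5} = 0, z_{0.98} = 2.054.
σ = (4.349 − 2.603)/(2.054 − (0)) = 0.850.
μ = 2.603 − (0)·0.850 = 2.603.

μ ≈ 2.603, σ ≈ 0.850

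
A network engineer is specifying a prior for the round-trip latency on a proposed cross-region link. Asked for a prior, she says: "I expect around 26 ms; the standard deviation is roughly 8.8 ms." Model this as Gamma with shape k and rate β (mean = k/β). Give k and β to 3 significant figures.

k ≈ 8.73, β ≈ 0.336

For Gamma(k, rate β): mean = k/β, variance = k/β², so CV = 1/√k.
CV = SD/mean = 8.8/26 = 0.3385, hence k = 1/CV² = 8.73.
Then β = k/mean = 8.73/26 = 0.336.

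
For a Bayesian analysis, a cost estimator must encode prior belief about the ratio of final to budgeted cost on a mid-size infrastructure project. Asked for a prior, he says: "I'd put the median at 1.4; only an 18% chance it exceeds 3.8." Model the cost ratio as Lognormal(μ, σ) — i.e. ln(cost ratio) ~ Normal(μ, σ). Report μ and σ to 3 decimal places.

μ ≈ 0.336, σ ≈ 1.091

If T ~ Lognormal(μ,σ) then ln T ~ Normal(μ,σ), so the p-quantile of ln T is μ + z_p·σ.
ln(1.4) = 0.3365 and ln(3.8) = 1.335; z_{0.5} = 0, z_{0.82} = 0.9154.
σ = (1.335 − 0.3365)/(0.9154 − (0)) = 1.091.
μ = 0.3365 − (0)·1.091 = 0.336.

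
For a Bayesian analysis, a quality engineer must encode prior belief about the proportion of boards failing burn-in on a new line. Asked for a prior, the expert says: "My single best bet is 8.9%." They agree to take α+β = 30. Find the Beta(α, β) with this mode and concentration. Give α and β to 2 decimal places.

For α,β > 1 the Beta mode is (α−1)/(α+β−2). With α+β = 30, the mode is (α−1)/28.
Set (α−1)/28 = 0.089 → α = 1 + 0.089·28 = 3.49.
β = 30 − α = 26.51.

α = 3.49, β = 26.51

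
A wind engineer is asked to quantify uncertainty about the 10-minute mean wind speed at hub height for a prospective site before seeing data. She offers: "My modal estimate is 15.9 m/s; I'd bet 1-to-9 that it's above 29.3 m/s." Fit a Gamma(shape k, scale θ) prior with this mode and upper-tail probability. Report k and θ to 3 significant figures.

Gamma(k,θ) with k>1 has mode (k−1)θ, so θ = 15.9/(k−1).
Need P(X < 29.3) = 0.9 with θ tied to k this way. Start at k = 2, θ = 15.9: P(X<29.3) ≈ 0.550.
Too low — raise k to concentrate. Iterating converges to k ≈ 6.11.
Then θ = 15.9/(6.11−1) ≈ 3.11.

k ≈ 6.11, θ ≈ 3.11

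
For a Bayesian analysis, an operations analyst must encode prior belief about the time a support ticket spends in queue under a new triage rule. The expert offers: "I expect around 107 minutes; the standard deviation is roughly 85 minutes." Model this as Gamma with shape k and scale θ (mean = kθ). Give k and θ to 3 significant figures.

For Gamma(k, scale θ): mean = kθ, variance = kθ², so CV = 1/√k.
CV = SD/mean = 85/107 = 0.7944, hence k = 1/CV² = 1.58.
Then θ = mean/k = 107/1.58 = 67.5.

k ≈ 1.58, θ ≈ 67.5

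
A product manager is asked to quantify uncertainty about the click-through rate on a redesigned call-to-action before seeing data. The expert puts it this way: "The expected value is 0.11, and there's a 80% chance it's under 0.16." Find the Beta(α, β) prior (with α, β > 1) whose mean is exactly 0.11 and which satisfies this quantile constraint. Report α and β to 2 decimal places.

α ≈ 2.46, β ≈ 19.88

With mean 0.11 fixed, write α = 0.11s, β = 0.89s where s = α+β.
Need P(θ < 0.16) = 0.8 under Beta(0.11s, 0.89s). Normal approximation: (q−m)/√(m(1−m)/s) ≈ z_{0.8} = 0.842, so s ≈ 0.11·0.89·(0.842)²/(0.16−0.11)² = 27.7.
At s = 27.7: P(θ<0.16) ≈ 0.816. Adjusting to match 0.8 gives s ≈ 22.34.
So α = 0.11·22.34 ≈ 2.46, β = 0.89·22.34 ≈ 19.88.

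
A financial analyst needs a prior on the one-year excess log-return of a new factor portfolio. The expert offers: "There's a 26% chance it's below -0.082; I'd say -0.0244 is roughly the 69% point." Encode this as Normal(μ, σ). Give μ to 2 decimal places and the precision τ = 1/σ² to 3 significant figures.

μ = -0.05, τ = 391

The p-quantile of Normal(μ,σ) is μ + z_p·σ, with z_{0.26} = -0.6433 and z_{0.69} = 0.4959.
Eliminate σ: μ = (z₂·x₁ − z₁·x₂)/(z₂ − z₁) = (0.4959·-0.082 − (-0.6433)·-0.0244)/1.139 = -0.05.
Then σ = (x₂ − x₁)/(z₂ − z₁) = (-0.0244 − -0.082)/1.139 = 0.05.
Precision τ = 1/σ² = 1/0.05056² = 391.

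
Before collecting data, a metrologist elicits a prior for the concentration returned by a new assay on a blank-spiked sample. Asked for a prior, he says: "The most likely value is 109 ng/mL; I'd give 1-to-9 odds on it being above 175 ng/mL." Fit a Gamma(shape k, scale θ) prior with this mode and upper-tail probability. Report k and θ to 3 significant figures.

k ≈ 9.39, θ ≈ 13

Gamma(k,θ) with k>1 has mode (k−1)θ, so θ = 109/(k−1).
Need P(X < 175) = 0.9 with θ tied to k this way. Start at k = 2, θ = 109: P(X<175) ≈ 0.477.
Too low — raise k to concentrate. Iterating converges to k ≈ 9.39.
Then θ = 109/(9.39−1) ≈ 13.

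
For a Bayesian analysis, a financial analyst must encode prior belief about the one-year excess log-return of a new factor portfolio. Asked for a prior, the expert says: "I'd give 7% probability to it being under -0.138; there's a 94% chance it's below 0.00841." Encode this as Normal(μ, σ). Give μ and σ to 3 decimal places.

For Normal(μ,σ), the p-quantile is μ + z_p·σ. Here z_{0.07} = -1.476, z_{0.94} = 1.555.
So -0.138 = μ − 1.476σ and 0.00841 = μ + 1.555σ.
Subtracting: σ = (0.00841 − -0.138)/(1.555 − (-1.476)) = 0.048.
Then μ = -0.138 − (-1.476)·0.048 = -0.067.

μ = -0.067, σ = 0.048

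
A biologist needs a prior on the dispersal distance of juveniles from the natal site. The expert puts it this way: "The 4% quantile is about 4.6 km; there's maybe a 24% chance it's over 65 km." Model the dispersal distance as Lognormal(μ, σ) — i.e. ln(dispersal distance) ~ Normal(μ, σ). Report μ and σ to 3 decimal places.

μ ≈ 3.413, σ ≈ 1.078

If T ~ Lognormal(μ,σ) then ln T ~ Normal(μ,σ), so the p-quantile of ln T is μ + z_p·σ.
ln(4.6) = 1.526 and ln(65) = 4.174; z_{0.04} = -1.751, z_{0.76} = 0.7063.
σ = (4.174 − 1.526)/(0.7063 − (-1.751)) = 1.078.
μ = 1.526 − (-1.751)·1.078 = 3.413.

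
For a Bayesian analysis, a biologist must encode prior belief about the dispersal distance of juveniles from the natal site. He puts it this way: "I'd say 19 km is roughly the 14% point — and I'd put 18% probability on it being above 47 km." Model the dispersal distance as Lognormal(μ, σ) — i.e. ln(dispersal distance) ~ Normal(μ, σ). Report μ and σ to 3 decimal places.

If T ~ Lognormal(μ,σ) then ln T ~ Normal(μ,σ), so the p-quantile of ln T is μ + z_p·σ.
ln(19) = 2.944 and ln(47) = 3.85; z_{0.14} = -1.08, z_{0.82} = 0.9154.
σ = (3.85 − 2.944)/(0.9154 − (-1.08)) = 0.454.
μ = 2.944 − (-1.08)·0.454 = 3.435.

μ ≈ 3.435, σ ≈ 0.454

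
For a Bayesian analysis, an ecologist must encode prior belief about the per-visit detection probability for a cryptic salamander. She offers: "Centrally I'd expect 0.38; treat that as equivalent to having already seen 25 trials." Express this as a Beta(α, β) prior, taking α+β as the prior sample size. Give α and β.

Under the effective-sample-size interpretation, Beta(α, β) has prior mean α/(α+β) and prior sample size α+β.
So α+β = 25 and α/(α+β) = 0.38, giving α = 0.38·25 = 9.5 and β = 25 − 9.5 = 15.5.

α = 9.5, β = 15.5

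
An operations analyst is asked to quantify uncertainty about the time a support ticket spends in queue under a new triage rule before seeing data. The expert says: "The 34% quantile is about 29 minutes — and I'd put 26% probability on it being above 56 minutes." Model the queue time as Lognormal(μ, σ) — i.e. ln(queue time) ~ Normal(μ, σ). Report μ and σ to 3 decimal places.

μ ≈ 3.624, σ ≈ 0.623

If T ~ Lognormal(μ,σ) then ln T ~ Normal(μ,σ), so the p-quantile of ln T is μ + z_p·σ.
ln(29) = 3.367 and ln(56) = 4.025; z_{0.34} = -0.4125, z_{0.74} = 0.6433.
σ = (4.025 − 3.367)/(0.6433 − (-0.4125)) = 0.623.
μ = 3.367 − (-0.4125)·0.623 = 3.624.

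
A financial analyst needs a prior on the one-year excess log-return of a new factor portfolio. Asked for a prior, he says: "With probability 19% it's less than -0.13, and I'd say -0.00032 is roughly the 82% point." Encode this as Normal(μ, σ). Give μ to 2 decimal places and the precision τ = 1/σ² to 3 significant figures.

μ = -0.07, τ = 191

The p-quantile of Normal(μ,σ) is μ + z_p·σ, with z_{0.19} = -0.8779 and z_{0.82} = 0.9154.
Eliminate σ: μ = (z₂·x₁ − z₁·x₂)/(z₂ − z₁) = (0.9154·-0.13 − (-0.8779)·-0.00032)/1.793 = -0.07.
Then σ = (x₂ − x₁)/(z₂ − z₁) = (-0.00032 − -0.13)/1.793 = 0.07.
Precision τ = 1/σ² = 1/0.07232² = 191.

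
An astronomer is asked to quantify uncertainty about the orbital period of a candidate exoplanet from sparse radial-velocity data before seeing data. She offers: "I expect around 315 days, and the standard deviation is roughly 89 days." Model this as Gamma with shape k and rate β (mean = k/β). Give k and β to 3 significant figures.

k ≈ 12.5, β ≈ 0.0398

For Gamma(k, rate β): mean = k/β, variance = k/β², so CV = 1/√k.
CV = SD/mean = 89/315 = 0.2825, hence k = 1/CV² = 12.5.
Then β = k/mean = 12.5/315 = 0.0398.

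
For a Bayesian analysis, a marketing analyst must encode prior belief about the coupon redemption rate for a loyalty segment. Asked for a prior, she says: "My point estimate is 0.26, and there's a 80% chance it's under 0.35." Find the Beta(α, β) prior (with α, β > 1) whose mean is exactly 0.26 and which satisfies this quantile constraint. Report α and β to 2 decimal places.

With mean 0.26 fixed, write α = 0.26s, β = 0.74s where s = α+β.
Need P(θ < 0.35) = 0.8 under Beta(0.26s, 0.74s). Normal approximation: (q−m)/√(m(1−m)/s) ≈ z_{0.8} = 0.842, so s ≈ 0.26·0.74·(0.842)²/(0.35−0.26)² = 16.8.
At s = 16.8: P(θ<0.35) ≈ 0.808. Adjusting to match 0.8 gives s ≈ 15.54.
So α = 0.26·15.54 ≈ 4.04, β = 0.74·15.54 ≈ 11.50.

α ≈ 4.04, β ≈ 11.50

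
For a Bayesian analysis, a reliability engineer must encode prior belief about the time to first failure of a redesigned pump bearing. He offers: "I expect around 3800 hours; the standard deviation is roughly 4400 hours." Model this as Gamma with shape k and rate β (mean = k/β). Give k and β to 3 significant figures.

k ≈ 0.746, β ≈ 0.000196

For Gamma(k, rate β): mean = k/β, variance = k/β², so CV = 1/√k.
CV = SD/mean = 4400/3800 = 1.158, hence k = 1/CV² = 0.746.
Then β = k/mean = 0.746/3800 = 0.000196.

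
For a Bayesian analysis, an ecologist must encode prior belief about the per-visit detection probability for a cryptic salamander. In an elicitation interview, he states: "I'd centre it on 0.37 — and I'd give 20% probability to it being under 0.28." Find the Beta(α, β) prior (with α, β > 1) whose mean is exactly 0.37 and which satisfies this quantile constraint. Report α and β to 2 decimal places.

With mean 0.37 fixed, write α = 0.37s, β = 0.63s where s = α+β.
Need P(θ < 0.28) = 0.2 under Beta(0.37s, 0.63s). Normal approximation: (q−m)/√(m(1−m)/s) ≈ z_{0.2} = -0.842, so s ≈ 0.37·0.63·(-0.842)²/(0.28−0.37)² = 20.4.
At s = 20.4: P(θ<0.28) ≈ 0.204. Adjusting to match 0.2 gives s ≈ 20.94.
So α = 0.37·20.94 ≈ 7.75, β = 0.63·20.94 ≈ 13.19.

α ≈ 7.75, β ≈ 13.19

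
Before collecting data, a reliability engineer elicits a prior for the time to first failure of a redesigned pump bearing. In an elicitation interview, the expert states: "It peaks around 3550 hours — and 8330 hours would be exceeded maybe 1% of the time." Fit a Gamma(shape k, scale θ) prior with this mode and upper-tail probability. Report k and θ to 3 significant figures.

Gamma(k,θ) with k>1 has mode (k−1)θ, so θ = 3550/(k−1).
Need P(X < 8330) = 0.99 with θ tied to k this way. Start at k = 2, θ = 3550: P(X<8330) ≈ 0.680.
Too low — raise k to concentrate. Iterating converges to k ≈ 7.54.
Then θ = 3550/(7.54−1) ≈ 543.

k ≈ 7.54, θ ≈ 543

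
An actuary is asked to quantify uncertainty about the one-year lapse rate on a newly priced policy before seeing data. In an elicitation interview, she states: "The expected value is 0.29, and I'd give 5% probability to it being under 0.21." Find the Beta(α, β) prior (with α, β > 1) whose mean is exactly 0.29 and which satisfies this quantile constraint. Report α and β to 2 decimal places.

α ≈ 23.13, β ≈ 56.64

With mean 0.29 fixed, write α = 0.29s, β = 0.71s where s = α+β.
Need P(θ < 0.21) = 0.05 under Beta(0.29s, 0.71s). Normal approximation: (q−m)/√(m(1−m)/s) ≈ z_{0.05} = -1.64, so s ≈ 0.29·0.71·(-1.64)²/(0.21−0.29)² = 87.0.
At s = 87.0: P(θ<0.21) ≈ 0.043. Adjusting to match 0.05 gives s ≈ 79.77.
So α = 0.29·79.77 ≈ 23.13, β = 0.71·79.77 ≈ 56.64.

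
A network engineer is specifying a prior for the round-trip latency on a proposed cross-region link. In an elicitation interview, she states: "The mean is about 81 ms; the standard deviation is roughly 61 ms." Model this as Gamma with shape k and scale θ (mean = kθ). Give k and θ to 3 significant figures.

k ≈ 1.76, θ ≈ 45.9

For Gamma(k, scale θ): mean = kθ, variance = kθ², so CV = 1/√k.
CV = SD/mean = 61/81 = 0.7531, hence k = 1/CV² = 1.76.
Then θ = mean/k = 81/1.76 = 45.9.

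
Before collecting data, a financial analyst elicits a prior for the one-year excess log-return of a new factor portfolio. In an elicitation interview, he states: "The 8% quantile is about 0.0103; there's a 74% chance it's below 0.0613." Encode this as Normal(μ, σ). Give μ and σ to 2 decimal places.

μ = 0.05, σ = 0.02

The p-quantile of Normal(μ,σ) is μ + z_p·σ, with z_{0.08} = -1.405 and z_{0.74} = 0.6433.
Eliminate σ: μ = (z₂·x₁ − z₁·x₂)/(z₂ − z₁) = (0.6433·0.0103 − (-1.405)·0.0613)/2.048 = 0.05.
Then σ = (x₂ − x₁)/(z₂ − z₁) = (0.0613 − 0.0103)/2.048 = 0.02.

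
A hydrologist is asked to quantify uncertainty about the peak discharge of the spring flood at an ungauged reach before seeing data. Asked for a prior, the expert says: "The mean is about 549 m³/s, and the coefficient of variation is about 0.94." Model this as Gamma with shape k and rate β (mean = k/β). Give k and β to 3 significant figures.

k ≈ 1.13, β ≈ 0.00206

For Gamma(k, rate β): mean = k/β, variance = k/β², so CV = 1/√k.
CV = 0.94, hence k = 1/CV² = 1.13.
Then β = k/mean = 1.13/549 = 0.00206.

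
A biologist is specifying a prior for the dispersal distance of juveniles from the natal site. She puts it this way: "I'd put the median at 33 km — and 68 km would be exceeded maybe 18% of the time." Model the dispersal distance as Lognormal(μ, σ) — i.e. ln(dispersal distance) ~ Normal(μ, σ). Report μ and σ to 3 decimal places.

If T ~ Lognormal(μ,σ) then ln T ~ Normal(μ,σ), so the p-quantile of ln T is μ + z_p·σ.
ln(33) = 3.497 and ln(68) = 4.22; z_{0.5} = 0, z_{0.82} = 0.9154.
σ = (4.22 − 3.497)/(0.9154 − (0)) = 0.790.
μ = 3.497 − (0)·0.790 = 3.497.

μ ≈ 3.497, σ ≈ 0.790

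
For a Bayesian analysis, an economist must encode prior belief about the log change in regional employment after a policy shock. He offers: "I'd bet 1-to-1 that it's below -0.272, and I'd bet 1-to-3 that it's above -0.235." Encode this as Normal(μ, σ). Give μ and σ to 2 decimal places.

For Normal(μ,σ), the p-quantile is μ + z_p·σ. Here z_{0.5} = 0, z_{0.75} = 0.6745.
So -0.272 = μ + 0σ and -0.235 = μ + 0.6745σ.
Subtracting: σ = (-0.235 − -0.272)/(0.6745 − (0)) = 0.05.
Then μ = -0.272 − (0)·0.05 = -0.27.

μ = -0.27, σ = 0.05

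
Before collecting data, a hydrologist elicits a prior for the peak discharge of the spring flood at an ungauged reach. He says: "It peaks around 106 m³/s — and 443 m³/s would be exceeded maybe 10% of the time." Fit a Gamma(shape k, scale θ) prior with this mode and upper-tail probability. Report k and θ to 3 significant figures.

k ≈ 1.89, θ ≈ 119

Gamma(k,θ) with k>1 has mode (k−1)θ, so θ = 106/(k−1).
Need P(X < 443) = 0.9 with θ tied to k this way. Start at k = 2, θ = 106: P(X<443) ≈ 0.921.
Too high — lower k to spread out. Iterating converges to k ≈ 1.89.
Then θ = 106/(1.89−1) ≈ 119.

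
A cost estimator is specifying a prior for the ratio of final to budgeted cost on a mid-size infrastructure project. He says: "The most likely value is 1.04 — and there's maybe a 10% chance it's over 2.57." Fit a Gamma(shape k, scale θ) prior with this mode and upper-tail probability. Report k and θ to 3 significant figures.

k ≈ 3.35, θ ≈ 0.443

Gamma(k,θ) with k>1 has mode (k−1)θ, so θ = 1.04/(k−1).
Need P(X < 2.57) = 0.9 with θ tied to k this way. Start at k = 2, θ = 1.04: P(X<2.57) ≈ 0.707.
Too low — raise k to concentrate. Iterating converges to k ≈ 3.35.
Then θ = 1.04/(3.35−1) ≈ 0.443.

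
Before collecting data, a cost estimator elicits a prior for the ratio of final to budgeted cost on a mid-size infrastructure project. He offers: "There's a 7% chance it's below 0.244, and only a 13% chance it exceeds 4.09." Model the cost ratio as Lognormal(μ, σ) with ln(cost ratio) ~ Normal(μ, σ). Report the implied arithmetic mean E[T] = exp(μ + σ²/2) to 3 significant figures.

E[T] ≈ 2.17

If T ~ Lognormal(μ,σ) then ln T ~ Normal(μ,σ), so the p-quantile of ln T is μ + z_p·σ.
ln(0.244) = -1.411 and ln(4.09) = 1.409; z_{0.07} = -1.476, z_{0.87} = 1.126.
σ = (1.409 − -1.411)/(1.126 − (-1.476)) = 1.083.
μ = -1.411 − (-1.476)·1.083 = 0.188.
E[T] = exp(μ + σ²/2) = exp(0.188 + 0.5868) = 2.17.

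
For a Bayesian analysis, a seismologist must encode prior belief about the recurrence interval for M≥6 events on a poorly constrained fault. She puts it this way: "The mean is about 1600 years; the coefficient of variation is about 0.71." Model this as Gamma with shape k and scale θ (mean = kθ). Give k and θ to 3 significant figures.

k ≈ 1.98, θ ≈ 807

For Gamma(k, scale θ): mean = kθ, variance = kθ², so CV = 1/√k.
CV = 0.71, hence k = 1/CV² = 1.98.
Then θ = mean/k = 1600/1.98 = 807.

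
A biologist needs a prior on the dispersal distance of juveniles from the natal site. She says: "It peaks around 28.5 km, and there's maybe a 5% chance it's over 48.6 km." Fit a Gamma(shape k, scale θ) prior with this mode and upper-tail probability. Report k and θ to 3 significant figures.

k ≈ 10.8, θ ≈ 2.91

Gamma(k,θ) with k>1 has mode (k−1)θ, so θ = 28.5/(k−1).
Need P(X < 48.6) = 0.95 with θ tied to k this way. Start at k = 2, θ = 28.5: P(X<48.6) ≈ 0.508.
Too low — raise k to concentrate. Iterating converges to k ≈ 10.8.
Then θ = 28.5/(10.8−1) ≈ 2.91.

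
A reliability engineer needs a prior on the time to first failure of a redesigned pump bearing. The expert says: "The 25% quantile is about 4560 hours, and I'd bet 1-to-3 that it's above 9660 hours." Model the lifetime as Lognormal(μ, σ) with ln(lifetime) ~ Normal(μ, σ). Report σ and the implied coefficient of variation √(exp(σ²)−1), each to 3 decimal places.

σ ≈ 0.556, CV ≈ 0.602

If T ~ Lognormal(μ,σ) then ln T ~ Normal(μ,σ), so the p-quantile of ln T is μ + z_p·σ.
ln(4560) = 8.425 and ln(9660) = 9.176; z_{0.25} = -0.6745, z_{0.75} = 0.6745.
σ = (9.176 − 8.425)/(0.6745 − (-0.6745)) = 0.556.
μ = 8.425 − (-0.6745)·0.556 = 8.800.
CV = √(exp(σ²)−1) = √(exp(0.3097)−1) = 0.602.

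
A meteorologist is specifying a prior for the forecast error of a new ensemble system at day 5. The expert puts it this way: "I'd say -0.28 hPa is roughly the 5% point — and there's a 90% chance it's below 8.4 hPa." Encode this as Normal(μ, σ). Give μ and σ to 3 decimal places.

μ = 4.599, σ = 2.966

For Normal(μ,σ), the p-quantile is μ + z_p·σ. Here z_{0.05} = -1.645, z_{0.9} = 1.282.
So -0.28 = μ − 1.645σ and 8.4 = μ + 1.282σ.
Subtracting: σ = (8.4 − -0.28)/(1.282 − (-1.645)) = 2.966.
Then μ = -0.28 − (-1.645)·2.966 = 4.599.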